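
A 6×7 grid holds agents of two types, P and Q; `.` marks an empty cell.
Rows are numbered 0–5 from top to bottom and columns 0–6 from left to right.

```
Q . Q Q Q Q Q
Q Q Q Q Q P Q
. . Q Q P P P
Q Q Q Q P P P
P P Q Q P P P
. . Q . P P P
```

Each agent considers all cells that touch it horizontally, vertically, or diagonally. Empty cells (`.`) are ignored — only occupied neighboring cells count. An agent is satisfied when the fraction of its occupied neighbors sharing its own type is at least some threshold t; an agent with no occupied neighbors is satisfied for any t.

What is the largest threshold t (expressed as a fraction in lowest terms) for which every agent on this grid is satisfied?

(0,0)Q 2/2
(0,2)Q 4/4
(0,3)Q 5/5
(0,4)Q 4/5
(0,5)Q 4/5
(0,6)Q 2/3
(1,0)Q 2/2
(1,1)Q 5/5
(1,2)Q 6/6
(1,3)Q 7/8
(1,4)Q 5/8
(1,5)P 3/8
(1,6)Q 2/5
(2,2)Q 7/7
(2,3)Q 6/8
(2,4)P 4/8
(2,5)P 6/8
(2,6)P 4/5
(3,0)Q 1/3
(3,1)Q 4/6
(3,2)Q 6/7
(3,3)Q 5/8
(3,4)P 5/8
(3,5)P 8/8
(3,6)P 5/5
(4,0)P 1/3
(4,1)P 1/6
(4,2)Q 5/6
(4,3)Q 4/7
(4,4)P 5/7
(4,5)P 8/8
(4,6)P 5/5
(5,2)Q 2/3
(5,4)P 3/4
(5,5)P 5/5
(5,6)P 3/3
The smallest same-type fraction is 1/6 at (4,1), which reduces to 1/6. Any threshold above that leaves this agent unsatisfied.

1/6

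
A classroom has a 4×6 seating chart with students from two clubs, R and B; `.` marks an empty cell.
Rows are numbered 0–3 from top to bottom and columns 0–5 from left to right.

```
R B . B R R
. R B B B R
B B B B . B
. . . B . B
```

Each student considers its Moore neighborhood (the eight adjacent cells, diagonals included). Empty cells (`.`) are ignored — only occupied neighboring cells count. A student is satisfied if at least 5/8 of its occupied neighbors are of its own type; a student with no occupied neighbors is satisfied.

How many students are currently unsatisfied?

7

(0,0)R 1/2 ✗
(0,1)B 1/3 ✗
(0,3)B 3/4 ✓
(0,4)R 2/5 ✗
(0,5)R 2/3 ✓
(1,1)R 1/6 ✗
(1,2)B 6/7 ✓
(1,3)B 5/6 ✓
(1,4)B 4/7 ✗
(1,5)R 2/4 ✗
(2,0)B 1/2 ✗
(2,1)B 3/4 ✓
(2,2)B 5/6 ✓
(2,3)B 5/5 ✓
(2,5)B 2/3 ✓
(3,3)B 2/2 ✓
(3,5)B 1/1 ✓
Unsatisfied: (0,0), (0,1), (0,4), (1,1), (1,4), (1,5), (2,0) — 7 in total.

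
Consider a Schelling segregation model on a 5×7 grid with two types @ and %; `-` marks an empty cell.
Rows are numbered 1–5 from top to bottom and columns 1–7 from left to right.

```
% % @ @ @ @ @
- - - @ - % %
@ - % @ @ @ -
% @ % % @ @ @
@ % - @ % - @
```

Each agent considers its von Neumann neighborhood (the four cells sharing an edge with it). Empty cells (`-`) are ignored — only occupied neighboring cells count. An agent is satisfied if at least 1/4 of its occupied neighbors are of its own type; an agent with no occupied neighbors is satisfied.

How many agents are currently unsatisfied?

(1,1)% 1/1 satisfied
(1,2)% 1/2 satisfied
(1,3)@ 1/2 satisfied
(1,4)@ 3/3 satisfied
(1,5)@ 2/2 satisfied
(1,6)@ 2/3 satisfied
(1,7)@ 1/2 satisfied
(2,4)@ 2/2 satisfied
(2,6)% 1/3 satisfied
(2,7)% 1/2 satisfied
(3,1)@ 0/1 not
(3,3)% 1/2 satisfied
(3,4)@ 2/4 satisfied
(3,5)@ 3/3 satisfied
(3,6)@ 2/3 satisfied
(4,1)% 0/3 not
(4,2)@ 0/3 not
(4,3)% 2/3 satisfied
(4,4)% 1/4 satisfied
(4,5)@ 2/4 satisfied
(4,6)@ 3/3 satisfied
(4,7)@ 2/2 satisfied
(5,1)@ 0/2 not
(5,2)% 0/2 not
(5,4)@ 0/2 not
(5,5)% 0/2 not
(5,7)@ 1/1 satisfied
Unsatisfied: (3,1), (4,1), (4,2), (5,1), (5,2), (5,4), (5,5) — 7 in total.

7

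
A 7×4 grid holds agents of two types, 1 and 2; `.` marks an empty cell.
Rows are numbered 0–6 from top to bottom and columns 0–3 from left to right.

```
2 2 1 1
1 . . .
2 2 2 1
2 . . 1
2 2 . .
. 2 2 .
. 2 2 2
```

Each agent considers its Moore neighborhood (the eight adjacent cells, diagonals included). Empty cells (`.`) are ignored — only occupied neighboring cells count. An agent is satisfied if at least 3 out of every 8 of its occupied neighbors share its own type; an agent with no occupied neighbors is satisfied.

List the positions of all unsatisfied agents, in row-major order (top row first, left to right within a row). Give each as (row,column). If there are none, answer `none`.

Row 0: (0,0)2 1/2 ✓ · (0,1)2 1/3 ✗ · (0,2)1 1/2 ✓ · (0,3)1 1/1 ✓
Row 1: (1,0)1 0/4 ✗
Row 2: (2,0)2 2/3 ✓ · (2,1)2 3/4 ✓ · (2,2)2 1/3 ✗ · (2,3)1 1/2 ✓
Row 3: (3,0)2 4/4 ✓ · (3,3)1 1/2 ✓
Row 4: (4,0)2 3/3 ✓ · (4,1)2 4/4 ✓
Row 5: (5,1)2 5/5 ✓ · (5,2)2 5/5 ✓
Row 6: (6,1)2 3/3 ✓ · (6,2)2 4/4 ✓ · (6,3)2 2/2 ✓

(0,1), (1,0), (2,2)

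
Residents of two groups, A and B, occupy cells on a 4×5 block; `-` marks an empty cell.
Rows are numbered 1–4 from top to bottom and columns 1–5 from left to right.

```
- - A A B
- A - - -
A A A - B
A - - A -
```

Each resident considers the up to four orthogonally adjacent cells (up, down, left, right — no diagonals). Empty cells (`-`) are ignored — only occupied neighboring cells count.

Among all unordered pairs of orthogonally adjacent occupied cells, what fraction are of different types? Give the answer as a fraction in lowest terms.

1/6

Scan each occupied cell's neighbors to the right and below so each pair is counted once.
Row 1: A(1,3)–A(1,4)= A(1,4)–B(1,5)≠  → 1/2 unlike.
Row 2: A(2,2)–A(3,2)=  → 0/1 unlike.
Row 3: A(3,1)–A(3,2)= A(3,1)–A(4,1)= A(3,2)–A(3,3)=  → 0/3 unlike.
Total adjacent occupied pairs: 6; unlike-type pairs: 1.
1/6 is already in lowest terms.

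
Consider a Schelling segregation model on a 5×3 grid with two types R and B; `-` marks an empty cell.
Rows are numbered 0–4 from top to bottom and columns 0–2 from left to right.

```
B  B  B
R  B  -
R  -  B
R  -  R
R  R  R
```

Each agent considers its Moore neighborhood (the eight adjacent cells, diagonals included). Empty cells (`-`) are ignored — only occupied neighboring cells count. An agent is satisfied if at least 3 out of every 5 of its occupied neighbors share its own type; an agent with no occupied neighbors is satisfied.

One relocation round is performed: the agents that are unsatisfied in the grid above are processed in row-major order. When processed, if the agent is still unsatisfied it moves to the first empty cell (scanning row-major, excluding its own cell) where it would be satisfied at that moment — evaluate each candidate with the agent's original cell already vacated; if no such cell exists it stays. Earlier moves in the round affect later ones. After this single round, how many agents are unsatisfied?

Initially unsatisfied (in order): (1,0), (2,2).
  (1,0) → (2,1).
  (2,2) → (1,0).
Resulting grid:
B B B
B B -
R R -
R - R
R R R
Unsatisfied now: (2,0).

1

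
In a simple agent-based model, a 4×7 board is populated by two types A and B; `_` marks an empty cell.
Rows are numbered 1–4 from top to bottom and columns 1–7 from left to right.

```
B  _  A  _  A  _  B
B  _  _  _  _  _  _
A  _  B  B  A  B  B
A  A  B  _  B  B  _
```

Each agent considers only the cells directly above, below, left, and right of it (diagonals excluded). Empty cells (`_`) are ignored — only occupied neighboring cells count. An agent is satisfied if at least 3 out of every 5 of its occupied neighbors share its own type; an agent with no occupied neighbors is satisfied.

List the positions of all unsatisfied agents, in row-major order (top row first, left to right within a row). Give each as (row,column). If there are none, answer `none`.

(1,1)B 1/1 ✓
(1,3)A 0/0 ✓
(1,5)A 0/0 ✓
(1,7)B 0/0 ✓
(2,1)B 1/2 ✗
(3,1)A 1/2 ✗
(3,3)B 2/2 ✓
(3,4)B 1/2 ✗
(3,5)A 0/3 ✗
(3,6)B 2/3 ✓
(3,7)B 1/1 ✓
(4,1)A 2/2 ✓
(4,2)A 1/2 ✗
(4,3)B 1/2 ✗
(4,5)B 1/2 ✗
(4,6)B 2/2 ✓

(2,1), (3,1), (3,4), (3,5), (4,2), (4,3), (4,5)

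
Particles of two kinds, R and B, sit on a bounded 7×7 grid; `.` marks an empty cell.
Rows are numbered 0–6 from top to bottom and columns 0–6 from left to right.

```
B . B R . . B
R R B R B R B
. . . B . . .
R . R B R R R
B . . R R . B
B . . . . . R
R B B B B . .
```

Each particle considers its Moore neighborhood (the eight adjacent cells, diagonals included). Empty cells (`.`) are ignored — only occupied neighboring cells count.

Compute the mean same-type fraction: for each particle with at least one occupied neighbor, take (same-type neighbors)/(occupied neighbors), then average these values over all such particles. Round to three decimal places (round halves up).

Row 0: (0,0)B 0/2 · (0,2)B 1/4 · (0,3)R 1/4 · (0,6)B 1/2
Row 1: (1,0)R 1/2 · (1,1)R 1/4 · (1,2)B 2/5 · (1,3)R 1/5 · (1,4)B 1/4 · (1,5)R 0/3 · (1,6)B 1/2
Row 2: (2,3)B 3/6
Row 3: (3,0)R 0/1 · (3,2)R 1/3 · (3,3)B 1/5 · (3,4)R 3/5 · (3,5)R 3/4 · (3,6)R 1/2
Row 4: (4,0)B 1/2 · (4,3)R 3/4 · (4,4)R 3/4 · (4,6)B 0/3
Row 5: (5,0)B 2/3 · (5,6)R 0/1
Row 6: (6,0)R 0/2 · (6,1)B 2/3 · (6,2)B 2/2 · (6,3)B 2/2 · (6,4)B 1/1
Sum over 29 particles: 0/2 + 1/4 + 1/4 + 1/2 + 1/2 + 1/4 + 2/5 + 1/5 + 1/4 + 0/3 + 1/2 + 3/6 + 0/1 + 1/3 + 1/5 + 3/5 + 3/4 + 1/2 + 1/2 + 3/4 + 3/4 + 0/3 + 2/3 + 0/1 + 0/2 + 2/3 + 2/2 + 2/2 + 1/1 = 739/60; mean = 739/60 ÷ 29 = 739/1740 = 0.424712… → 0.425.

0.425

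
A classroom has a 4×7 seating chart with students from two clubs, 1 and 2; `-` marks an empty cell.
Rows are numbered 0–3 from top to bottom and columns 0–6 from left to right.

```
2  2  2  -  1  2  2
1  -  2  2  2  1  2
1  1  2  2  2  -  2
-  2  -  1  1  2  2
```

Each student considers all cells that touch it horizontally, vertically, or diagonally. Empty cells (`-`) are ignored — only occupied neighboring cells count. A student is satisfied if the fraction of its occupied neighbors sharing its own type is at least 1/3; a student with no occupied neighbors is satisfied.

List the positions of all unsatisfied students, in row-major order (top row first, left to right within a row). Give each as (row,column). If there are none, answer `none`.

(0,0)2 1/2 ✓
(0,1)2 3/4 ✓
(0,2)2 3/3 ✓
(0,4)1 1/4 ✗
(0,5)2 3/5 ✓
(0,6)2 2/3 ✓
(1,0)1 2/4 ✓
(1,2)2 5/6 ✓
(1,3)2 6/7 ✓
(1,4)2 4/6 ✓
(1,5)1 1/7 ✗
(1,6)2 3/4 ✓
(2,0)1 2/3 ✓
(2,1)1 2/5 ✓
(2,2)2 4/6 ✓
(2,3)2 5/7 ✓
(2,4)2 4/7 ✓
(2,6)2 3/4 ✓
(3,1)2 1/3 ✓
(3,3)1 1/4 ✗
(3,4)1 1/4 ✗
(3,5)2 3/4 ✓
(3,6)2 2/2 ✓

(0,4), (1,5), (3,3), (3,4)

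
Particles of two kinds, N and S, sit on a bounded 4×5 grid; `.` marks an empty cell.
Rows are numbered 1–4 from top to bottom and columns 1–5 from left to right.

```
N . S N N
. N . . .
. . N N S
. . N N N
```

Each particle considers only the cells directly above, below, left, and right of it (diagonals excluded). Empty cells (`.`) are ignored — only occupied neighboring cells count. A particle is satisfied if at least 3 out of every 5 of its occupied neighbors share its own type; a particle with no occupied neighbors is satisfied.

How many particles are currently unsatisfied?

4

(1,1)N 0/0 ok
(1,3)S 0/1 unhappy
(1,4)N 1/2 unhappy
(1,5)N 1/1 ok
(2,2)N 0/0 ok
(3,3)N 2/2 ok
(3,4)N 2/3 ok
(3,5)S 0/2 unhappy
(4,3)N 2/2 ok
(4,4)N 3/3 ok
(4,5)N 1/2 unhappy
Unsatisfied: (1,3), (1,4), (3,5), (4,5) — 4 in total.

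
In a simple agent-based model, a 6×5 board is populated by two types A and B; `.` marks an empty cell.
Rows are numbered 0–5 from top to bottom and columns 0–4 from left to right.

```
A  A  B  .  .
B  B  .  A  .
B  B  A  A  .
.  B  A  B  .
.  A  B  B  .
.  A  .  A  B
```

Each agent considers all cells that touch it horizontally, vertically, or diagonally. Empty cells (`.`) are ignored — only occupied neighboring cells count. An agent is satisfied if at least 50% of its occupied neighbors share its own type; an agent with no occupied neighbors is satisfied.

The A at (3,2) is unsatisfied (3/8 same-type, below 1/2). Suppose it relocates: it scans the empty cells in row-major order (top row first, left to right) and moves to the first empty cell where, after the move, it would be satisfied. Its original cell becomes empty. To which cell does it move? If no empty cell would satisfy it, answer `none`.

(0,3)

Vacating (3,2). Empty cells in order:
  (0,3): 1/2 same-type → satisfied — stop here.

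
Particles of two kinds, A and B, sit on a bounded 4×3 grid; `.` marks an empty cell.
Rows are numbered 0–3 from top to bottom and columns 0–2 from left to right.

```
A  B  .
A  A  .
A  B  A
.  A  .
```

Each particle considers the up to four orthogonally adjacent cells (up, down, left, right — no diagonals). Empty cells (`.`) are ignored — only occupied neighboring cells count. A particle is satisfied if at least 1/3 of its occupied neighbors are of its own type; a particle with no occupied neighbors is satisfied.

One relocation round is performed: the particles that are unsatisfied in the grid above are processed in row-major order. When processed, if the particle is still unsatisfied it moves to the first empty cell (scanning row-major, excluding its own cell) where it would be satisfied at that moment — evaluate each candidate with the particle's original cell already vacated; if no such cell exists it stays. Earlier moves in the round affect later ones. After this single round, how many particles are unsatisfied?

Initially unsatisfied (in order): (0,1), (2,1), (2,2), (3,1).
  (0,1) → (0,2).
  (2,1) → (0,1).
  (2,2): now satisfied by earlier moves; stays.
  (3,1): now satisfied by earlier moves; stays.
Resulting grid:
A B B
A A .
A . A
. A .
All satisfied now.

0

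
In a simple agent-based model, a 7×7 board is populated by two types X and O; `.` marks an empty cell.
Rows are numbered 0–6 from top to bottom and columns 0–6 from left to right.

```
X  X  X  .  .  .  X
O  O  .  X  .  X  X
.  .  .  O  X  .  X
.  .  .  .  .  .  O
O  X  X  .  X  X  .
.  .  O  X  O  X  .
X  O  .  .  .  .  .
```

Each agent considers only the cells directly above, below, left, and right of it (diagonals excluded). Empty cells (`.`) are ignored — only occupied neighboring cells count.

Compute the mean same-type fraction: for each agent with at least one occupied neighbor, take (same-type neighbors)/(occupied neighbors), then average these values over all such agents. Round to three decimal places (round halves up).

Row 0: (0,0)X 1/2 · (0,1)X 2/3 · (0,2)X 1/1 · (0,6)X 1/1
Row 1: (1,0)O 1/2 · (1,1)O 1/2 · (1,3)X 0/1 · (1,5)X 1/1 · (1,6)X 3/3
Row 2: (2,3)O 0/2 · (2,4)X 0/1 · (2,6)X 1/2
Row 3: (3,6)O 0/1
Row 4: (4,0)O 0/1 · (4,1)X 1/2 · (4,2)X 1/2 · (4,4)X 1/2 · (4,5)X 2/2
Row 5: (5,2)O 0/2 · (5,3)X 0/2 · (5,4)O 0/3 · (5,5)X 1/2
Row 6: (6,0)X 0/1 · (6,1)O 0/1
Sum over 24 agents: 1/2 + 2/3 + 1/1 + 1/1 + 1/2 + 1/2 + 0/1 + 1/1 + 3/3 + 0/2 + 0/1 + 1/2 + 0/1 + 0/1 + 1/2 + 1/2 + 1/2 + 2/2 + 0/2 + 0/2 + 0/3 + 1/2 + 0/1 + 0/1 = 29/3; mean = 29/3 ÷ 24 = 29/72 = 0.402777… → 0.403.

0.403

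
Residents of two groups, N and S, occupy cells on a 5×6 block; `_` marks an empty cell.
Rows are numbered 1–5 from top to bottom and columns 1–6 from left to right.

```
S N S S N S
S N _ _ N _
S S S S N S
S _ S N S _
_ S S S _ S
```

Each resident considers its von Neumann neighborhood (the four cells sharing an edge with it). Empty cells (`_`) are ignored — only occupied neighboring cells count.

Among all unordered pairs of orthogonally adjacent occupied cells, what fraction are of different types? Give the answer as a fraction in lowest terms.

13/27

Scan each occupied cell's neighbors to the right and below so each pair is counted once.
From row 1: 4 unlike of 8 pairs (running 4/8).
From row 2: 2 unlike of 4 pairs (running 6/12).
From row 3: 4 unlike of 9 pairs (running 10/21).
From row 4: 3 unlike of 4 pairs (running 13/25).
From row 5: 0 unlike of 2 pairs (running 13/27).
Total adjacent occupied pairs: 27; unlike-type pairs: 13.
13/27 is already in lowest terms.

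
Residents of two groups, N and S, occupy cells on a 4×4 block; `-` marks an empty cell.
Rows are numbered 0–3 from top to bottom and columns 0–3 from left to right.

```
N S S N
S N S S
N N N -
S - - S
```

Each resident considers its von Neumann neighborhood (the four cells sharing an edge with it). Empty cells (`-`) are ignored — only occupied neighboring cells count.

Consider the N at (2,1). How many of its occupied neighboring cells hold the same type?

Occupied neighbors of (2,1): (1,1)=N, (2,0)=N, (2,2)=N.
Same type (N): 3 of 3.

3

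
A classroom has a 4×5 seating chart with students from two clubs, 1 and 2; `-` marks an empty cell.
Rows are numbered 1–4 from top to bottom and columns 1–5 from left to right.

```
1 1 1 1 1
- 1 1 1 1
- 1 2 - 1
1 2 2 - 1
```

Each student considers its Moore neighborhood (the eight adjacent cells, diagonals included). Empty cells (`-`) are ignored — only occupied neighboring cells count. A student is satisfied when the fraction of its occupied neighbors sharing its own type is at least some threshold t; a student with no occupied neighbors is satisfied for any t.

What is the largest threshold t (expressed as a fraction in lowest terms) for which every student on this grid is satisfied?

1/3

Row 1: (1,1)1 2/2 · (1,2)1 4/4 · (1,3)1 5/5 · (1,4)1 5/5 · (1,5)1 3/3
Row 2: (2,2)1 5/6 · (2,3)1 6/7 · (2,4)1 6/7 · (2,5)1 4/4
Row 3: (3,2)1 3/6 · (3,3)2 2/6 · (3,5)1 3/3
Row 4: (4,1)1 1/2 · (4,2)2 2/4 · (4,3)2 2/3 · (4,5)1 1/1
The smallest same-type fraction is 2/6 at (3,3), which reduces to 1/3. Any threshold above that leaves this student unsatisfied.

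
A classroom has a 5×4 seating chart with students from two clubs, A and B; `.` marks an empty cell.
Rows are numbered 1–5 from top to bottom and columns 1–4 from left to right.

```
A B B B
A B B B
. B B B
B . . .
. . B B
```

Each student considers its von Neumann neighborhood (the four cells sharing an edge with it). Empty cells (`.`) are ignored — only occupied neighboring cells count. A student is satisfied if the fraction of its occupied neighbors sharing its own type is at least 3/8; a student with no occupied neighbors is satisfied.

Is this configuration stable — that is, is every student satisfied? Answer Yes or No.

Row 1: (1,1)A 1/2 ✓ · (1,2)B 2/3 ✓ · (1,3)B 3/3 ✓ · (1,4)B 2/2 ✓
Row 2: (2,1)A 1/2 ✓ · (2,2)B 3/4 ✓ · (2,3)B 4/4 ✓ · (2,4)B 3/3 ✓
Row 3: (3,2)B 2/2 ✓ · (3,3)B 3/3 ✓ · (3,4)B 2/2 ✓
Row 4: (4,1)B 0/0 ✓
Row 5: (5,3)B 1/1 ✓ · (5,4)B 1/1 ✓
All meet the threshold, so the configuration is stable.

Yes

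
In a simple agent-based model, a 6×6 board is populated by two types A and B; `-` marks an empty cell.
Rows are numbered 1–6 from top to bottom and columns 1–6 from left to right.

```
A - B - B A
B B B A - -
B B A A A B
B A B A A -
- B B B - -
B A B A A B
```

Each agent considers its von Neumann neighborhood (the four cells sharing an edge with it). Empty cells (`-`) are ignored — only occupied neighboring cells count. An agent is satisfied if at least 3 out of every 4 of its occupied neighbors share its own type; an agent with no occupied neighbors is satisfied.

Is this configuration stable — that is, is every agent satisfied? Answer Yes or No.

No

Row 1: (1,1)A 0/1 unhappy · (1,3)B 1/1 ok · (1,5)B 0/1 unhappy · (1,6)A 0/1 unhappy
Row 2: (2,1)B 2/3 unhappy · (2,2)B 3/3 ok · (2,3)B 2/4 unhappy · (2,4)A 1/2 unhappy
Row 3: (3,1)B 3/3 ok · (3,2)B 2/4 unhappy · (3,3)A 1/4 unhappy · (3,4)A 4/4 ok · (3,5)A 2/3 unhappy · (3,6)B 0/1 unhappy
Row 4: (4,1)B 1/2 unhappy · (4,2)A 0/4 unhappy · (4,3)B 1/4 unhappy · (4,4)A 2/4 unhappy · (4,5)A 2/2 ok
Row 5: (5,2)B 1/3 unhappy · (5,3)B 4/4 ok · (5,4)B 1/3 unhappy
Row 6: (6,1)B 0/1 unhappy · (6,2)A 0/3 unhappy · (6,3)B 1/3 unhappy · (6,4)A 1/3 unhappy · (6,5)A 1/2 unhappy · (6,6)B 0/1 unhappy
For instance (1,1) has only 0/1 same-type neighbors, below 3/4.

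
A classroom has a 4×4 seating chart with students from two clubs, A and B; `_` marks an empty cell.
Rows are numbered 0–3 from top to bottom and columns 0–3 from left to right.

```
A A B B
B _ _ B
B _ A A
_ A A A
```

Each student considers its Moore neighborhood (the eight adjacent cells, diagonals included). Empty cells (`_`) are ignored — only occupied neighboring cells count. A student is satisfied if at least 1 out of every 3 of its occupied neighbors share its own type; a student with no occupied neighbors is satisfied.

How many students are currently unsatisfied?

(0,0)A 1/2 ok
(0,1)A 1/3 ok
(0,2)B 2/3 ok
(0,3)B 2/2 ok
(1,0)B 1/3 ok
(1,3)B 2/4 ok
(2,0)B 1/2 ok
(2,2)A 4/5 ok
(2,3)A 3/4 ok
(3,1)A 2/3 ok
(3,2)A 4/4 ok
(3,3)A 3/3 ok
Every one meets the threshold.

0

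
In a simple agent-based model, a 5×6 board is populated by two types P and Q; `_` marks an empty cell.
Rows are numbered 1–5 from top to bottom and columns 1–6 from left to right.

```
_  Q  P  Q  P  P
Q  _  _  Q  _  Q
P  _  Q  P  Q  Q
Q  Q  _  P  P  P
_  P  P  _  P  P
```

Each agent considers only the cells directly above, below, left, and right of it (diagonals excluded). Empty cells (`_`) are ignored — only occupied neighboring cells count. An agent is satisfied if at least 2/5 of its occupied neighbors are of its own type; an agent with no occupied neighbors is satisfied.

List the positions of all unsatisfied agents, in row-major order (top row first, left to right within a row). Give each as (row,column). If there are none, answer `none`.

(1,2)Q 0/1 not
(1,3)P 0/2 not
(1,4)Q 1/3 not
(1,5)P 1/2 satisfied
(1,6)P 1/2 satisfied
(2,1)Q 0/1 not
(2,4)Q 1/2 satisfied
(2,6)Q 1/2 satisfied
(3,1)P 0/2 not
(3,3)Q 0/1 not
(3,4)P 1/4 not
(3,5)Q 1/3 not
(3,6)Q 2/3 satisfied
(4,1)Q 1/2 satisfied
(4,2)Q 1/2 satisfied
(4,4)P 2/2 satisfied
(4,5)P 3/4 satisfied
(4,6)P 2/3 satisfied
(5,2)P 1/2 satisfied
(5,3)P 1/1 satisfied
(5,5)P 2/2 satisfied
(5,6)P 2/2 satisfied

(1,2), (1,3), (1,4), (2,1), (3,1), (3,3), (3,4), (3,5)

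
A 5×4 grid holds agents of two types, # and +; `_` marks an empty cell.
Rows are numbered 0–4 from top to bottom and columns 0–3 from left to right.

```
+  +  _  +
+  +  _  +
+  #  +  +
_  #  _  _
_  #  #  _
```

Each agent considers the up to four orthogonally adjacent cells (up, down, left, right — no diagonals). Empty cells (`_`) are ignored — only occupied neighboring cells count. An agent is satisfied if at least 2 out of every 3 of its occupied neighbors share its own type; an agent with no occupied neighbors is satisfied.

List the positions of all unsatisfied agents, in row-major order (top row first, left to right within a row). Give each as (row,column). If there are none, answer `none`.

Row 0: (0,0)+ 2/2 ✓ · (0,1)+ 2/2 ✓ · (0,3)+ 1/1 ✓
Row 1: (1,0)+ 3/3 ✓ · (1,1)+ 2/3 ✓ · (1,3)+ 2/2 ✓
Row 2: (2,0)+ 1/2 ✗ · (2,1)# 1/4 ✗ · (2,2)+ 1/2 ✗ · (2,3)+ 2/2 ✓
Row 3: (3,1)# 2/2 ✓
Row 4: (4,1)# 2/2 ✓ · (4,2)# 1/1 ✓

(2,0), (2,1), (2,2)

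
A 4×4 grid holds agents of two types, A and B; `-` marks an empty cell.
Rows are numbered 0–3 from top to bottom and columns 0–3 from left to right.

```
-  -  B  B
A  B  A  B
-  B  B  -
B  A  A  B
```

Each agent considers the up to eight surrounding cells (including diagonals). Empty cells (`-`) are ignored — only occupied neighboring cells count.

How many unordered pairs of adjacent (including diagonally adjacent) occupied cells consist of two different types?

14

Scan each occupied cell's neighbors to the right and below (and the two forward diagonals) so each pair is counted once.
Row 0: B(0,2)–B(0,3)= B(0,2)–A(1,2)≠ B(0,2)–B(1,3)= B(0,2)–B(1,1)= B(0,3)–B(1,3)= B(0,3)–A(1,2)≠  → 2/6 unlike.
Row 1: A(1,0)–B(1,1)≠ A(1,0)–B(2,1)≠ B(1,1)–A(1,2)≠ B(1,1)–B(2,1)= B(1,1)–B(2,2)= A(1,2)–B(1,3)≠ A(1,2)–B(2,2)≠ A(1,2)–B(2,1)≠ B(1,3)–B(2,2)=  → 6/9 unlike.
Row 2: B(2,1)–B(2,2)= B(2,1)–A(3,1)≠ B(2,1)–A(3,2)≠ B(2,1)–B(3,0)= B(2,2)–A(3,2)≠ B(2,2)–B(3,3)= B(2,2)–A(3,1)≠  → 4/7 unlike.
Row 3: B(3,0)–A(3,1)≠ A(3,1)–A(3,2)= A(3,2)–B(3,3)≠  → 2/3 unlike.
Total adjacent occupied pairs: 25; unlike-type pairs: 14.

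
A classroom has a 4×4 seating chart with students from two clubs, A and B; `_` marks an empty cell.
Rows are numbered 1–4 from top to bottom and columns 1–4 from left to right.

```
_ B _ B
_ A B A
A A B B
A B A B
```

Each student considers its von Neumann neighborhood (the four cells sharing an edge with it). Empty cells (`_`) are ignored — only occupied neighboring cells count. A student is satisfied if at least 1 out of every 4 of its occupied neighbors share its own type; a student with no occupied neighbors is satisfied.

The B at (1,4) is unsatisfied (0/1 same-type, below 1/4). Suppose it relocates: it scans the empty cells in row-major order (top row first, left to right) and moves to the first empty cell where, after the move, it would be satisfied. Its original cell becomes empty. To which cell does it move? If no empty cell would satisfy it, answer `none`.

Vacating (1,4). Empty cells in order:
  (1,1): 1/1 same-type → satisfied — stop here.

(1,1)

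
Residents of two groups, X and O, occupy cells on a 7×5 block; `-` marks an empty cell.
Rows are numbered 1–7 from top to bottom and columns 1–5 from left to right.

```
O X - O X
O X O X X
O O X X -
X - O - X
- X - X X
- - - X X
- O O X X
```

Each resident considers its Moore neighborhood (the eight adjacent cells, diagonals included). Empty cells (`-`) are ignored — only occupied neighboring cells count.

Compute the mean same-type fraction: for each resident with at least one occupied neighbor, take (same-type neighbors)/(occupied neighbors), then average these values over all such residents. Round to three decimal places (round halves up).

(1,1)O 1/3
(1,2)X 1/4
(1,4)O 1/4
(1,5)X 2/3
(2,1)O 3/5
(2,2)X 2/7
(2,3)O 2/7
(2,4)X 4/6
(2,5)X 3/4
(3,1)O 2/4
(3,2)O 4/7
(3,3)X 3/6
(3,4)X 4/6
(4,1)X 1/3
(4,3)O 1/5
(4,5)X 3/3
(5,2)X 1/2
(5,4)X 4/5
(5,5)X 4/4
(6,4)X 5/6
(6,5)X 5/5
(7,2)O 1/1
(7,3)O 1/3
(7,4)X 3/4
(7,5)X 3/3
Sum over 25 residents: 1/3 + 1/4 + 1/4 + 2/3 + 3/5 + 2/7 + 2/7 + 4/6 + 3/4 + 2/4 + 4/7 + 3/6 + 4/6 + 1/3 + 1/5 + 3/3 + 1/2 + 4/5 + 4/4 + 5/6 + 5/5 + 1/1 + 1/3 + 3/4 + 3/3 = 1583/105; mean = 1583/105 ÷ 25 = 1583/2625 = 0.603047… → 0.603.

0.603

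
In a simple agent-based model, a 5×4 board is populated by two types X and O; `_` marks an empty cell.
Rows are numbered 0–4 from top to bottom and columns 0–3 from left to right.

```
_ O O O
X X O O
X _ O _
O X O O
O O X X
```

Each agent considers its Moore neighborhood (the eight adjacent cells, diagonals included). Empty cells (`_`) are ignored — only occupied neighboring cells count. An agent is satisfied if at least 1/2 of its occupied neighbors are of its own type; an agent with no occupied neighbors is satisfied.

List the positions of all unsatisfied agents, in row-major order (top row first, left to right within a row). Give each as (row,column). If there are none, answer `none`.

(0,1)O 2/4 satisfied
(0,2)O 4/5 satisfied
(0,3)O 3/3 satisfied
(1,0)X 2/3 satisfied
(1,1)X 2/6 not
(1,2)O 5/6 satisfied
(1,3)O 4/4 satisfied
(2,0)X 3/4 satisfied
(2,2)O 4/6 satisfied
(3,0)O 2/4 satisfied
(3,1)X 2/7 not
(3,2)O 3/6 satisfied
(3,3)O 2/4 satisfied
(4,0)O 2/3 satisfied
(4,1)O 3/5 satisfied
(4,2)X 2/5 not
(4,3)X 1/3 not

(1,1), (3,1), (4,2), (4,3)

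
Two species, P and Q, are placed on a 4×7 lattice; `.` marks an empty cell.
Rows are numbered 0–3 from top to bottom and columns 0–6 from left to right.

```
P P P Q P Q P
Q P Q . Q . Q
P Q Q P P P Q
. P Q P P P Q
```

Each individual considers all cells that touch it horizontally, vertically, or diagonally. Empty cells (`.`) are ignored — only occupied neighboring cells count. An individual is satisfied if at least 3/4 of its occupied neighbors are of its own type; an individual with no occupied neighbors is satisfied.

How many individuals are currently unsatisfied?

(0,0)P 2/3 unhappy
(0,1)P 3/5 unhappy
(0,2)P 2/4 unhappy
(0,3)Q 2/4 unhappy
(0,4)P 0/3 unhappy
(0,5)Q 2/4 unhappy
(0,6)P 0/2 unhappy
(1,0)Q 1/5 unhappy
(1,1)P 4/8 unhappy
(1,2)Q 3/7 unhappy
(1,4)Q 2/6 unhappy
(1,6)Q 2/4 unhappy
(2,0)P 2/4 unhappy
(2,1)Q 4/7 unhappy
(2,2)Q 3/7 unhappy
(2,3)P 3/7 unhappy
(2,4)P 5/6 ok
(2,5)P 3/7 unhappy
(2,6)Q 2/4 unhappy
(3,1)P 1/4 unhappy
(3,2)Q 2/5 unhappy
(3,3)P 3/5 unhappy
(3,4)P 5/5 ok
(3,5)P 3/5 unhappy
(3,6)Q 1/3 unhappy
Unsatisfied: (0,0), (0,1), (0,2), (0,3), (0,4), (0,5), (0,6), (1,0), (1,1), (1,2), (1,4), (1,6), (2,0), (2,1), (2,2), (2,3), (2,5), (2,6), (3,1), (3,2), (3,3), (3,5), (3,6) — 23 in total.

23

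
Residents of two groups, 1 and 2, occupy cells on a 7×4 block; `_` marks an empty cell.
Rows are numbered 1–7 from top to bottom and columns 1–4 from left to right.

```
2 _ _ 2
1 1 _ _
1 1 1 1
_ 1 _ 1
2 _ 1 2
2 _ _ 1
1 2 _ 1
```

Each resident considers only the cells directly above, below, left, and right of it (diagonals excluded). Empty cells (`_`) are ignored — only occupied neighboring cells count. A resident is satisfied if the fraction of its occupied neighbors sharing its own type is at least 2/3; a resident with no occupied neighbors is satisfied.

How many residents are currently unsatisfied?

8

(1,1)2 0/1 ✗
(1,4)2 0/0 ✓
(2,1)1 2/3 ✓
(2,2)1 2/2 ✓
(3,1)1 2/2 ✓
(3,2)1 4/4 ✓
(3,3)1 2/2 ✓
(3,4)1 2/2 ✓
(4,2)1 1/1 ✓
(4,4)1 1/2 ✗
(5,1)2 1/1 ✓
(5,3)1 0/1 ✗
(5,4)2 0/3 ✗
(6,1)2 1/2 ✗
(6,4)1 1/2 ✗
(7,1)1 0/2 ✗
(7,2)2 0/1 ✗
(7,4)1 1/1 ✓
Unsatisfied: (1,1), (4,4), (5,3), (5,4), (6,1), (6,4), (7,1), (7,2) — 8 in total.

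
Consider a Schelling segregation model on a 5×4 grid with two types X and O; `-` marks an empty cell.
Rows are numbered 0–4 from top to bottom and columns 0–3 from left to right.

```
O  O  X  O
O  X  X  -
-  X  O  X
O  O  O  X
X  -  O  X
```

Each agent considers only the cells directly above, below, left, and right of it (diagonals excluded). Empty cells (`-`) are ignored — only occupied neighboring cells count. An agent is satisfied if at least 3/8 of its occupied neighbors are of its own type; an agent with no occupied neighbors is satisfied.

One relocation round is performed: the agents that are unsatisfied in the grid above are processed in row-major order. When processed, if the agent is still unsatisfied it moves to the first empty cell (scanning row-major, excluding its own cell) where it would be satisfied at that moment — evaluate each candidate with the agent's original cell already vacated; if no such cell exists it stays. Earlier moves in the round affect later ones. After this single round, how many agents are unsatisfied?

Initially unsatisfied (in order): (0,1), (0,2), (0,3), (2,1), (2,2), (4,0).
  (0,1) → (2,0).
  (0,2): now satisfied by earlier moves; stays.
  (0,3) → (4,1).
  (2,1) → (0,1).
  (2,2) → (2,1).
  (4,0) → (0,3).
Resulting grid:
O X X X
O X X -
O O - X
O O O X
- O O X
All satisfied now.

0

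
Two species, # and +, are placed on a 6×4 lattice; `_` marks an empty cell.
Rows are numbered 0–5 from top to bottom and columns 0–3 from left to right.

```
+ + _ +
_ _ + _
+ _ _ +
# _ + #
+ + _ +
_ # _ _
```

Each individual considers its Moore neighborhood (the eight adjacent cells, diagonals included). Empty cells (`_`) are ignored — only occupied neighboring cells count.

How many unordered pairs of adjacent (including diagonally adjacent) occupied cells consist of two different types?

Scan each occupied cell's neighbors to the right and below (and the two forward diagonals) so each pair is counted once.
From row 0: 0 unlike of 3 pairs (running 0/3).
From row 1: 0 unlike of 1 pairs (running 0/4).
From row 2: 2 unlike of 3 pairs (running 2/7).
From row 3: 4 unlike of 6 pairs (running 6/13).
From row 4: 2 unlike of 3 pairs (running 8/16).
Total adjacent occupied pairs: 16; unlike-type pairs: 8.

8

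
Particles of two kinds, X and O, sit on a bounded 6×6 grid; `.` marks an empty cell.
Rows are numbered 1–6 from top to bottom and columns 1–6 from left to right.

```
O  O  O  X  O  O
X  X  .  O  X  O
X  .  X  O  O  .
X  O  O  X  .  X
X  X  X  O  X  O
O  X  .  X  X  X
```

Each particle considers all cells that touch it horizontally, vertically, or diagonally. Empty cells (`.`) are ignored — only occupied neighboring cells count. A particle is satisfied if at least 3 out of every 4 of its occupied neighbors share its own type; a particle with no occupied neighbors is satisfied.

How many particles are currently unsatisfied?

(1,1)O 1/3 unhappy
(1,2)O 2/4 unhappy
(1,3)O 2/4 unhappy
(1,4)X 1/4 unhappy
(1,5)O 3/5 unhappy
(1,6)O 2/3 unhappy
(2,1)X 2/4 unhappy
(2,2)X 3/6 unhappy
(2,4)O 4/7 unhappy
(2,5)X 1/7 unhappy
(2,6)O 3/4 ok
(3,1)X 3/4 ok
(3,3)X 2/6 unhappy
(3,4)O 3/6 unhappy
(3,5)O 3/6 unhappy
(4,1)X 3/4 ok
(4,2)O 1/7 unhappy
(4,3)O 3/7 unhappy
(4,4)X 3/7 unhappy
(4,6)X 1/3 unhappy
(5,1)X 3/5 unhappy
(5,2)X 4/7 unhappy
(5,3)X 4/7 unhappy
(5,4)O 1/6 unhappy
(5,5)X 5/7 unhappy
(5,6)O 0/4 unhappy
(6,1)O 0/3 unhappy
(6,2)X 3/4 ok
(6,4)X 3/4 ok
(6,5)X 3/5 unhappy
(6,6)X 2/3 unhappy
Unsatisfied: (1,1), (1,2), (1,3), (1,4), (1,5), (1,6), (2,1), (2,2), (2,4), (2,5), (3,3), (3,4), (3,5), (4,2), (4,3), (4,4), (4,6), (5,1), (5,2), (5,3), (5,4), (5,5), (5,6), (6,1), (6,5), (6,6) — 26 in total.

26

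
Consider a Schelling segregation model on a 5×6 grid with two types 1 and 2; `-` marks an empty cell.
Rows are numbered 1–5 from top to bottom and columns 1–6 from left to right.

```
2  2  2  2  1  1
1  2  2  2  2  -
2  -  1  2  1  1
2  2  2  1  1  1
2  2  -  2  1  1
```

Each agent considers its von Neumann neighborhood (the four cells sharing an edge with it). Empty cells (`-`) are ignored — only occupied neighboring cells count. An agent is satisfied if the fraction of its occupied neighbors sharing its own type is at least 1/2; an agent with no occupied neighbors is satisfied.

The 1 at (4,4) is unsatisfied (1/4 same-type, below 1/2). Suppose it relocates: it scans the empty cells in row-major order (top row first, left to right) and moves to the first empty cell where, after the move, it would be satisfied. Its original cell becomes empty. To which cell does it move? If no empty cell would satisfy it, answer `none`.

Vacating (4,4). Empty cells in order:
  (2,6): 2/3 same-type → satisfied — stop here.

(2,6)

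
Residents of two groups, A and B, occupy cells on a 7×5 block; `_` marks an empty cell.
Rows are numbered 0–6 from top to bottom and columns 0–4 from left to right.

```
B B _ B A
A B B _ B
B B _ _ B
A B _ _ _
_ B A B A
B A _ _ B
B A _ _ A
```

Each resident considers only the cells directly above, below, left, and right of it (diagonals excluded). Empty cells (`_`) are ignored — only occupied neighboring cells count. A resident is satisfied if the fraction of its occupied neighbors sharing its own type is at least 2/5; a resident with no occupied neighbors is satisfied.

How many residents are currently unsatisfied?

Row 0: (0,0)B 1/2 ✓ · (0,1)B 2/2 ✓ · (0,3)B 0/1 ✗ · (0,4)A 0/2 ✗
Row 1: (1,0)A 0/3 ✗ · (1,1)B 3/4 ✓ · (1,2)B 1/1 ✓ · (1,4)B 1/2 ✓
Row 2: (2,0)B 1/3 ✗ · (2,1)B 3/3 ✓ · (2,4)B 1/1 ✓
Row 3: (3,0)A 0/2 ✗ · (3,1)B 2/3 ✓
Row 4: (4,1)B 1/3 ✗ · (4,2)A 0/2 ✗ · (4,3)B 0/2 ✗ · (4,4)A 0/2 ✗
Row 5: (5,0)B 1/2 ✓ · (5,1)A 1/3 ✗ · (5,4)B 0/2 ✗
Row 6: (6,0)B 1/2 ✓ · (6,1)A 1/2 ✓ · (6,4)A 0/1 ✗
Unsatisfied: (0,3), (0,4), (1,0), (2,0), (3,0), (4,1), (4,2), (4,3), (4,4), (5,1), (5,4), (6,4) — 12 in total.

12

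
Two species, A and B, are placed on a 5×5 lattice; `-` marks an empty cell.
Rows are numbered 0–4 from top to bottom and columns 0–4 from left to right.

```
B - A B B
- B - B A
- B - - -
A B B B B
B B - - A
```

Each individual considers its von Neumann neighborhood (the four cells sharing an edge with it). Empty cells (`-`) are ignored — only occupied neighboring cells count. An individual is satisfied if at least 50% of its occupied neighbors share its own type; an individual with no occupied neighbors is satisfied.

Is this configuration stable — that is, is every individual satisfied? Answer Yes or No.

No

(0,0)B 0/0 ✓
(0,2)A 0/1 ✗
(0,3)B 2/3 ✓
(0,4)B 1/2 ✓
(1,1)B 1/1 ✓
(1,3)B 1/2 ✓
(1,4)A 0/2 ✗
(2,1)B 2/2 ✓
(3,0)A 0/2 ✗
(3,1)B 3/4 ✓
(3,2)B 2/2 ✓
(3,3)B 2/2 ✓
(3,4)B 1/2 ✓
(4,0)B 1/2 ✓
(4,1)B 2/2 ✓
(4,4)A 0/1 ✗
For instance (0,2) has only 0/1 same-type neighbors, below 1/2.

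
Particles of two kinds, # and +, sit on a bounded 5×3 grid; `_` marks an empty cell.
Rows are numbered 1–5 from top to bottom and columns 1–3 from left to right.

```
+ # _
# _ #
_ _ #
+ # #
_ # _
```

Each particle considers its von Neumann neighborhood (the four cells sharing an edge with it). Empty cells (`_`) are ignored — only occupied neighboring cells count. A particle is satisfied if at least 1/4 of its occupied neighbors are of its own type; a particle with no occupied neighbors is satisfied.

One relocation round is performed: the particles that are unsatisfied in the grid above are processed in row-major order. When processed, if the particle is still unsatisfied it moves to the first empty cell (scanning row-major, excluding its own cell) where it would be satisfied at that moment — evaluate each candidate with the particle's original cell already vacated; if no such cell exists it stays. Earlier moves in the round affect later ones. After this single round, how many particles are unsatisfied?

0

Initially unsatisfied (in order): (1,1), (1,2), (2,1), (4,1).
  (1,1) → (3,1).
  (1,2): now satisfied by earlier moves; stays.
  (2,1) → (1,1).
  (4,1): now satisfied by earlier moves; stays.
Resulting grid:
# # _
_ _ #
+ _ #
+ # #
_ # _
All satisfied now.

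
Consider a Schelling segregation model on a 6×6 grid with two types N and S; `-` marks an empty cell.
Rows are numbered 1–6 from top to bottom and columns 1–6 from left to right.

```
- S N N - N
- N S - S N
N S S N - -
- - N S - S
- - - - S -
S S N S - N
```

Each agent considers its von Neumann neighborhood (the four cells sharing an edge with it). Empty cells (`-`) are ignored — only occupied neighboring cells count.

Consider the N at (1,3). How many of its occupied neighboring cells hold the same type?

1

Occupied neighbors of (1,3): (2,3)=S, (1,2)=S, (1,4)=N.
Same type (N): 1 of 3.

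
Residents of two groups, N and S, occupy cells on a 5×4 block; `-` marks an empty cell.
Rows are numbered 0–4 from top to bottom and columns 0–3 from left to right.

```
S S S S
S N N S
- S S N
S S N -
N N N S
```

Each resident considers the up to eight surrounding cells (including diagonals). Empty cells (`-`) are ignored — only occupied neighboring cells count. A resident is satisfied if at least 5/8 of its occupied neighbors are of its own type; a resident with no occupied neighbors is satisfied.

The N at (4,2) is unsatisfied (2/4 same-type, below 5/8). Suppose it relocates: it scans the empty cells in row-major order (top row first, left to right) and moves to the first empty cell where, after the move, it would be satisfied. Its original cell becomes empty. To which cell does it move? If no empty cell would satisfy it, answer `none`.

Vacating (4,2). Empty cells in order:
  (2,0): 1/5 same-type → still unsatisfied.
  (3,3): 2/4 same-type → still unsatisfied.

none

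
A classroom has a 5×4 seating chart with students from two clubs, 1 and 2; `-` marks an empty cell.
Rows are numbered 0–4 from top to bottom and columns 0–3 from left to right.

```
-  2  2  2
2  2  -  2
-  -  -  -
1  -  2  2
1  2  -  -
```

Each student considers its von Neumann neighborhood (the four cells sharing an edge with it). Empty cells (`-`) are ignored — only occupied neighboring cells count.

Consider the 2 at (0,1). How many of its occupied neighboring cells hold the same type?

Occupied neighbors of (0,1): (1,1)=2, (0,2)=2.
Same type (2): 2 of 2.

2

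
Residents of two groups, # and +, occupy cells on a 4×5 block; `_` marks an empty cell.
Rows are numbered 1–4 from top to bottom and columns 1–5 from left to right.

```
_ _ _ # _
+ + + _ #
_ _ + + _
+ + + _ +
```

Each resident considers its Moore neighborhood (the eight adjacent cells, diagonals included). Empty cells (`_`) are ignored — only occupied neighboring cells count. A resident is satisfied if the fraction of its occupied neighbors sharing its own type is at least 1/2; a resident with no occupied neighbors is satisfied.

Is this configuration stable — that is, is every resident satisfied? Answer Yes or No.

Row 1: (1,4)# 1/2 ✓
Row 2: (2,1)+ 1/1 ✓ · (2,2)+ 3/3 ✓ · (2,3)+ 3/4 ✓ · (2,5)# 1/2 ✓
Row 3: (3,3)+ 5/5 ✓ · (3,4)+ 4/5 ✓
Row 4: (4,1)+ 1/1 ✓ · (4,2)+ 3/3 ✓ · (4,3)+ 3/3 ✓ · (4,5)+ 1/1 ✓
All meet the threshold, so the configuration is stable.

Yes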